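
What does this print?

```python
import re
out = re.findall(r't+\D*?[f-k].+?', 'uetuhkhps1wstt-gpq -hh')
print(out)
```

Pattern: one or more of a literal 't', then zero or more of a non-digit (lazy); then a character in [f-k], then one or more of any character (lazy).
Matches: at [2:6] → 'tuhk'; at [12:17] → 'tt-gp'.
No capturing groups, so `findall` returns the 2 full match strings.

['tuhk', 'tt-gp']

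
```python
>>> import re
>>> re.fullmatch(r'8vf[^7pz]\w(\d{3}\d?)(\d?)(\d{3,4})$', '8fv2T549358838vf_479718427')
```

None

`fullmatch` succeeds only if the pattern covers the string from start to end.
Here there's no way to consume every character, so the call returns None.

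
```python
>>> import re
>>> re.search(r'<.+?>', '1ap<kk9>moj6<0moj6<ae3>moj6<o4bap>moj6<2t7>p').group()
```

The `?` after the quantifier makes it lazy — it takes as little as possible before letting the rest of the pattern try.
`re.search` tries every starting position until one works.
The match spans [3:8] → '<kk9>'.

'<kk9>'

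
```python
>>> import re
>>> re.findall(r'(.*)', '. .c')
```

['. .c', '']

Pattern: zero or more of any character (captured).
Scanning left to right: at [0:4] match '. .c', group 1 = '. .c'; at [4:4] match '', group 1 = ''.
Because there's exactly one group, `findall` drops the full match and keeps group 1 from each hit.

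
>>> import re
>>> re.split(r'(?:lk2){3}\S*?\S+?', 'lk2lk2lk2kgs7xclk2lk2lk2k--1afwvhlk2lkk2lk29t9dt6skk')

['', 'gs7xc', '--1afwvhlk2lkk2lk29t9dt6skk']

A `+?`/`*?`/`{m,n}?` starts at its minimum and grows only as far as needed for what follows to match.
Splitting on the pattern gives 3 pieces.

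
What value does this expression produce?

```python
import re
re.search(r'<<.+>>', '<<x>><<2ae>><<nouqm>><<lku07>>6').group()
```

'<<x>><<2ae>><<nouqm>><<lku07>>'

`re.search` tries every starting position until one works.
The match spans [0:30] → '<<x>><<2ae>><<nouqm>><<lku07>>'.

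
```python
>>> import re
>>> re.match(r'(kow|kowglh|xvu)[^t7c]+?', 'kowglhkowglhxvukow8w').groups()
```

('kow',)

Alternation isn't longest-match — the leftmost alternative that fits at this position is chosen.
`match` is anchored at position 0; if the pattern doesn't fit there, it returns None.
The match spans [0:4] → 'kowg'.
Captured: group 1 = 'kow'.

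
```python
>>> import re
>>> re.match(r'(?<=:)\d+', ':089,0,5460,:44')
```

Because the assertion is zero-width, the text it checks is not consumed and won't appear in the result.
With `match`, the pattern is implicitly anchored at the beginning.
Here the pattern fails at index 0, so the call returns None.

None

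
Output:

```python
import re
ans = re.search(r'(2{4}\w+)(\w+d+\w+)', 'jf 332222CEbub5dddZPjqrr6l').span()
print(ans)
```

(5, 26)

Pattern: exactly 4 of a literal '2', then one or more of a word character (captured); then one or more of a word character, then one or more of a literal 'd', then one or more of a word character (captured).
`search` walks the string left to right and returns the first match it finds.
The match spans [5:26] → '2222CEbub5dddZPjqrr6l'.
Captured: group 1 = '2222CEbub5d', group 2 = 'ddZPjqrr6l'.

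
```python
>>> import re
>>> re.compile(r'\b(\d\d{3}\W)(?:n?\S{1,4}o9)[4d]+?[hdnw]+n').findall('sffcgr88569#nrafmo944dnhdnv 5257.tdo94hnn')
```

['5257.']

The pattern matches a word boundary (`\b`, zero-width); then a digit, then exactly 3 of a digit, then a non-word character (captured); then optionally the literal 'n', then 1 to 4 of a non-whitespace character, then the literal 'o9' (non-capturing group); then one or more of one of [4d] (lazy), then one or more of one of [hdnw], then the literal 'n'.
Walking the string: at [28:41] match '5257.tdo94hnn', group 1 = '5257.'.
`findall` collects group 1 from the one match (1 total).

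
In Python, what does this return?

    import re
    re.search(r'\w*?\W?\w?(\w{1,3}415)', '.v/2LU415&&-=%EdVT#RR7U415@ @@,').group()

The match spans [1:9] → 'v/2LU415'.

'v/2LU415'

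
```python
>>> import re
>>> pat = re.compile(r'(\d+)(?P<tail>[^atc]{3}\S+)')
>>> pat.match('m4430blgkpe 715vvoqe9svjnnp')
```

None

Pattern: one or more of a digit (captured); then exactly 3 of any character except [atc], then one or more of a non-whitespace character (captured as 'tail').
`re.match` won't scan ahead — the pattern has to work from the very first character.
Here position 0 doesn't satisfy it, so the call returns None.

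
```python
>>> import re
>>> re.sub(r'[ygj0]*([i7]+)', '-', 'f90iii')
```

'f9-'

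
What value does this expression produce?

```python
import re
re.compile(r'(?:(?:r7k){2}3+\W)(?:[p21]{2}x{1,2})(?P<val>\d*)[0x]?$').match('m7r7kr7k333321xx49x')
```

`re.match` only tries the pattern at the start of the string.
Here position 0 doesn't satisfy it, so the call returns None.

None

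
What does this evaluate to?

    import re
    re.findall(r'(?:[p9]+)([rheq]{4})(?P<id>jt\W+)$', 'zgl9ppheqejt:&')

This matches one or more of one of [p9] (non-capturing group); then exactly 4 of one of [rheq] (captured); then the literal 'jt', then one or more of a non-word character (captured as 'id'); then anchored at the end.
Matches: at [3:14] match '9ppheqejt:&', groups = ('heqe', 'jt:&').
With 2 capturing groups, `findall` returns a 2-tuple per match.

[('heqe', 'jt:&')]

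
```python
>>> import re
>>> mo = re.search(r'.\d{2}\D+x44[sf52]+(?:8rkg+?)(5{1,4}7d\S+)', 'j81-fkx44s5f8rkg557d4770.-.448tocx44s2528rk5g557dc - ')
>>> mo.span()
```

(0, 50)

This matches any character, then exactly 2 of a digit, then one or more of a non-digit; then the literal 'x44', then one or more of one of [sf52]; then the literal '8rk', then one or more of the literal 'g' (lazy) (non-capturing group); then 1 to 4 of a literal '5', then the literal '7d', then one or more of a non-whitespace character (captured).
`re.search` tries every starting position until one works.
The match spans [0:50] → 'j81-fkx44s5f8rkg557d4770.-.448tocx44s2528rk5g557dc'.
Captured: group 1 = '557d4770.-.448tocx44s2528rk5g557dc'.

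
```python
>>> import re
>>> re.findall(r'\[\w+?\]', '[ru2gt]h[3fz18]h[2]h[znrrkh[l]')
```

Matches: at [0:7] → '[ru2gt]'; at [8:15] → '[3fz18]'; at [16:19] → '[2]'; at [27:30] → '[l]'.
Since nothing is captured, `findall` lists the 4 matched substrings directly.

['[ru2gt]', '[3fz18]', '[2]', '[l]']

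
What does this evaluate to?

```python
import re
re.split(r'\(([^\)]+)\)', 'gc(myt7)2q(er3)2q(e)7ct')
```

Matches to split on: at [2:8] → '(myt7)'; at [10:15] → '(er3)'; at [17:20] → '(e)'.
Because the pattern has a capturing group, `split` also inserts each captured text between the pieces.

['gc', 'myt7', '2q', 'er3', '2q', 'e', '7ct']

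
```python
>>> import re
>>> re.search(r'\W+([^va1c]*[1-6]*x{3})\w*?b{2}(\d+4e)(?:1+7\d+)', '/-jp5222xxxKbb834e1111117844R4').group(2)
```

Pattern: one or more of a non-word character; then zero or more of any character except [va1c], then zero or more of a character in [1-6], then exactly 3 of the literal 'x' (captured); then zero or more of a word character (lazy), then exactly 2 of a literal 'b'; then one or more of a digit, then the literal '4e' (captured); then one or more of a literal '1', then a literal '7', then one or more of a digit (non-capturing group).
`re.search` scans for the first position where the pattern succeeds.
The match spans [0:28] → '/-jp5222xxxKbb834e1111117844'.
Captured: group 1 = 'jp5222xxx', group 2 = '834e'.

'834e'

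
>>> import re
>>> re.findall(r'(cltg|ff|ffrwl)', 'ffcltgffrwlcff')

['ff', 'cltg', 'ff', 'ff']

Alternation tries branches left to right and keeps the first one that lets the overall match succeed at that position.
`findall` collects group 1 from each match (4 total).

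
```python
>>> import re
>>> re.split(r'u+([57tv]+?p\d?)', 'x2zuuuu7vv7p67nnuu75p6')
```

['x2z', '7vv7p6', '7nn', '75p6', '']

This matches one or more of a literal 'u'; then one or more of one of [57tv] (lazy), then a literal 'p', then optionally a digit (captured).
Matches to split on: at [3:13] → 'uuuu7vv7p6'; at [16:22] → 'uu75p6'.
`re.split` interleaves the captured-group text with the surrounding fragments.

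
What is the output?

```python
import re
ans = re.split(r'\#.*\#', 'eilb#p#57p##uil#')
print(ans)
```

Matches to split on: at [4:16] → '#p#57p##uil#'.
The string is cut at each match, leaving 2 pieces.

['eilb', '']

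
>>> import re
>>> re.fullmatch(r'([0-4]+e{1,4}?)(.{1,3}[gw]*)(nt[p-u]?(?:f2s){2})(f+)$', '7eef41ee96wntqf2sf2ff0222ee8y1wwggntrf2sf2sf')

None

`re.fullmatch` requires the pattern to consume the entire string.
Here there's no way to consume every character, so the call returns None.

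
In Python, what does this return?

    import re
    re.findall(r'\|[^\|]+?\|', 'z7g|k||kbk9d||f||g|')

Walking the string: at [3:6] → '|k|'; at [6:13] → '|kbk9d|'; at [13:16] → '|f|'; at [16:19] → '|g|'.
Since nothing is captured, `findall` lists the 4 matched substrings directly.

['|k|', '|kbk9d|', '|f|', '|g|']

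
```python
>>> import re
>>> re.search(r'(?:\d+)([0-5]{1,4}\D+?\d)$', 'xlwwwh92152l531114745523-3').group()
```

Pattern: one or more of a digit (non-capturing group); then 1 to 4 of a character in [0-5], then one or more of a non-digit (lazy), then a digit (captured); then anchored at the end.
Unlike `match`, `search` isn't anchored — it looks for the pattern anywhere in the string.
The match spans [12:26] → '531114745523-3'.
Captured: group 1 = '3-3'.

'531114745523-3'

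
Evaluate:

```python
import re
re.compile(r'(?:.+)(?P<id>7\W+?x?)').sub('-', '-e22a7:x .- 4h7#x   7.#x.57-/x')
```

Pattern: one or more of any character (non-capturing group); then the literal '7', then one or more of a non-word character (lazy), then optionally a literal 'x' (captured as 'id').
Because the quantifier is non-greedy, it stops expanding at the earliest point where the rest of the pattern can succeed.
Matches: at [0:28] → '-e22a7:x .- 4h7#x   7.#x.57-'.
Every occurrence is swapped for '-'.

'-/x'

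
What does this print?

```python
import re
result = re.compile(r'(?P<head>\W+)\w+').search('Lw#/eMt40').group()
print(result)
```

#/eMt40

Pattern: one or more of a non-word character (captured as 'head'); then one or more of a word character.
`re.search` tries every starting position until one works.
The match spans [2:9] → '#/eMt40'.
Captured: group 1 = '#/'.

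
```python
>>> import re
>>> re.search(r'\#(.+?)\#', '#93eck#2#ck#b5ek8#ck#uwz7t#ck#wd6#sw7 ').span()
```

`re.search` scans for the first position where the pattern succeeds.
The match spans [0:7] → '#93eck#'.
Captured: group 1 = '93eck'.

(0, 7)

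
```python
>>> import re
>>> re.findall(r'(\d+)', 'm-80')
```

['80']

Pattern: one or more of a digit (captured).
Matches: at [2:4] match '80', group 1 = '80'.
`findall` collects group 1 from the one match (1 total).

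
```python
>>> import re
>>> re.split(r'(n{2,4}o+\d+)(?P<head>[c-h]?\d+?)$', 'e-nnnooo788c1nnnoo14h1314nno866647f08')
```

['e-nnnooo788c1nnnoo14h1314', 'nno866647', 'f08', '']

The pattern matches 2 to 4 of the literal 'n', then one or more of a literal 'o', then one or more of a digit (captured); then optionally a character in [c-h], then one or more of a digit (lazy) (captured as 'head'); then anchored at the end.
Matches to split on: at [25:37] → 'nno866647f08'.
The group in the pattern means `split` returns the separators' captures alongside the pieces.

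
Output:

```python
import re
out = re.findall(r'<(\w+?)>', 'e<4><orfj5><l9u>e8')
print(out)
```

['4', 'orfj5', 'l9u']

Scanning left to right: at [1:4] match '<4>', group 1 = '4'; at [4:11] match '<orfj5>', group 1 = 'orfj5'; at [11:16] match '<l9u>', group 1 = 'l9u'.
With a single group, `findall` returns only what that group captured — 3 items.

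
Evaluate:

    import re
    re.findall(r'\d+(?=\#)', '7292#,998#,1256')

['7292', '998']

Lookahead/lookbehind check context without consuming it, so the matched span excludes the asserted characters.
Scanning left to right: at [0:4] → '7292'; at [6:9] → '998'.
Since nothing is captured, `findall` lists the 2 matched substrings directly.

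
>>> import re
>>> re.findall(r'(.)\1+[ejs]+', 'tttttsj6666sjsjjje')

['t', '6']

`\1` has to match the exact text group 1 already captured.
Walking the string: at [0:7] match 'tttttsj', group 1 = 't'; at [7:18] match '6666sjsjjje', group 1 = '6'.
Because there's exactly one group, `findall` drops the full match and keeps group 1 from each hit.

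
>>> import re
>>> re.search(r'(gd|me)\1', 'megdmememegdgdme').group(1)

'me'

`\1` is not a pattern — it's the concrete string captured by group 1, re-applied verbatim.
Unlike `match`, `search` isn't anchored — it looks for the pattern anywhere in the string.
The match spans [4:8] → 'meme'.
Captured: group 1 = 'me'.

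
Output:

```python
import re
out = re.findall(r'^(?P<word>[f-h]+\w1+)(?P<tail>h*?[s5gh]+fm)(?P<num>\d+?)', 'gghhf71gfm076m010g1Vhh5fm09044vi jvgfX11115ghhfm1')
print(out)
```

A `+?`/`*?`/`{m,n}?` starts at its minimum and grows only as far as needed for what follows to match.
`findall` packs the 3 group values into a tuple for every match.

[('gghhf71', 'gfm', '0')]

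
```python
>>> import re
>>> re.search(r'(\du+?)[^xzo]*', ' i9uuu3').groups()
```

('9u',)

This matches a digit, then one or more of the literal 'u' (lazy) (captured); then zero or more of any character except [xzo].
With the lazy modifier that quantifier settles for the fewest repetitions that let the rest of the pattern succeed (the atoms after it are unaffected and can still be greedy).
`search` walks the string left to right and returns the first match it finds.
The match spans [2:7] → '9uuu3'.
Captured: group 1 = '9u'.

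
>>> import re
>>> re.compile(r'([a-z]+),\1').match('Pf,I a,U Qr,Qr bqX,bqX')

The backreference `\1` re-matches whatever the first group consumed, character for character.
With `match`, the pattern is implicitly anchored at the beginning.
Here the string doesn't start with a match, so the call returns None.

None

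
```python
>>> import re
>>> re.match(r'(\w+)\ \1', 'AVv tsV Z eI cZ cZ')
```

None

`match` is anchored at position 0; if the pattern doesn't fit there, it returns None.
Here the pattern fails at index 0, so the call returns None.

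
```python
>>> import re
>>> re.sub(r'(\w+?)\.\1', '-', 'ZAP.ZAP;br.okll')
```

`\1` is not a pattern — it's the concrete string captured by group 1, re-applied verbatim.
Each match is replaced by '-'.

'-;br.okll'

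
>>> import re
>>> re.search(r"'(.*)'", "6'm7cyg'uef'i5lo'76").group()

"'m7cyg'uef'i5lo'"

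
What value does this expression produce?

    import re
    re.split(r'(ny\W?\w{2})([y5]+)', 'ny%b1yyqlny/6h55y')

['', 'ny%b1', 'yy', 'ql', 'ny/6h', '55y', '']

This matches the literal 'ny', then optionally a non-word character, then exactly 2 of a word character (captured); then one or more of one of [y5] (captured).
Because the pattern has a capturing group, `split` also inserts each captured text between the pieces.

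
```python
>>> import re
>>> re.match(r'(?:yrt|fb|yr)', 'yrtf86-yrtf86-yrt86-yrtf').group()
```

`re.match` only tries the pattern at the start of the string.
The match spans [0:3] → 'yrt'.

'yrt'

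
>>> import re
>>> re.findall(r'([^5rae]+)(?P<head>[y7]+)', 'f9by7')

[('f9by', '7')]

Pattern: one or more of any character except [5rae] (captured); then one or more of one of [y7] (captured as 'head').
Walking the string: at [0:5] match 'f9by7', groups = ('f9by', '7').
Multiple groups make `findall` return tuples — one 2-tuple for the one match.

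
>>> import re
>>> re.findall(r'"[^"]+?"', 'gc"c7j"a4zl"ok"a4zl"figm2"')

Walking the string: at [2:7] → '"c7j"'; at [11:15] → '"ok"'; at [19:26] → '"figm2"'.
Since nothing is captured, `findall` lists the 3 matched substrings directly.

['"c7j"', '"ok"', '"figm2"']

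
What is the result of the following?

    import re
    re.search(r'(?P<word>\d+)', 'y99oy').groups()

('99',)

The match spans [1:3] → '99'.
Captured: group 1 = '99'.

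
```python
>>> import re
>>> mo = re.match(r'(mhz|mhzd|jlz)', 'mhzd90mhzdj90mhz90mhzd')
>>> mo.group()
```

`match` is anchored at position 0; if the pattern doesn't fit there, it returns None.
The match spans [0:3] → 'mhz'.

'mhz'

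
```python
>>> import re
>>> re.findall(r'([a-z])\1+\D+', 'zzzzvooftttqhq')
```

['z']

The backreference `\1` re-matches whatever the first group consumed, character for character.
Walking the string: at [0:14] match 'zzzzvooftttqhq', group 1 = 'z'.
One capturing group, so `findall` returns just the captured substring from the one match — 1 in all.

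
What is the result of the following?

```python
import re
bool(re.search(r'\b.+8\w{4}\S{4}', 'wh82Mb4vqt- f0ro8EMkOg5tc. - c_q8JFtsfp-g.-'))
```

True

The match spans [0:41] → 'wh82Mb4vqt- f0ro8EMkOg5tc. - c_q8JFtsfp-g'.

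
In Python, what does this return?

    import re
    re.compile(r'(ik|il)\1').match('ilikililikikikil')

None

`\1` has to match the exact text group 1 already captured.
`re.match` only tries the pattern at the start of the string.
Here the string doesn't start with a match, so the call returns None.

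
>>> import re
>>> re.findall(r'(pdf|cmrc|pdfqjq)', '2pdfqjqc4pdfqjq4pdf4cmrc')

['pdf', 'pdf', 'pdf', 'cmrc']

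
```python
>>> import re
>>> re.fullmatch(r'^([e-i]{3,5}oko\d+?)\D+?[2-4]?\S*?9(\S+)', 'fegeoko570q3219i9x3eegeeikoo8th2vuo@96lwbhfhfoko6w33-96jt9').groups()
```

Pattern: anchored at the start of the string; then 3 to 5 of a character in [e-i], then the literal 'oko', then one or more of a digit (lazy) (captured); then one or more of a non-digit (lazy); then optionally a character in [2-4], then zero or more of a non-whitespace character (lazy), then a literal '9'; then one or more of a non-whitespace character (captured).
Lazy quantifiers expand one character at a time until the remainder of the pattern can match.
`fullmatch` succeeds only if the pattern covers the string from start to end.
The match spans [0:58] → 'fegeoko570q3219i9x3eegeeikoo8th2vuo@96lwbhfhfoko6w33-96jt9'.
Captured: group 1 = 'fegeoko570', group 2 = 'i9x3eegeeikoo8th2vuo@96lwbhfhfoko6w33-96jt9'.

('fegeoko570', 'i9x3eegeeikoo8th2vuo@96lwbhfhfoko6w33-96jt9')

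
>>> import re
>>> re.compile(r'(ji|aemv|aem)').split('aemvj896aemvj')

['', 'aemv', 'j896', 'aemv', 'j']

Alternation tries branches left to right and keeps the first one that lets the overall match succeed at that position.
The group in the pattern means `split` returns the separators' captures alongside the pieces.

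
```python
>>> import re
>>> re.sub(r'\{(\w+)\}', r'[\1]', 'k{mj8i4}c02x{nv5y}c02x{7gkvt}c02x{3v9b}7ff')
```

Matches: at [1:8] → '{mj8i4}'; at [12:18] → '{nv5y}'; at [22:29] → '{7gkvt}'; at [33:39] → '{3v9b}'.
`\1` in the replacement pulls in group 1's text for each match.

'k[mj8i4]c02x[nv5y]c02x[7gkvt]c02x[3v9b]7ff'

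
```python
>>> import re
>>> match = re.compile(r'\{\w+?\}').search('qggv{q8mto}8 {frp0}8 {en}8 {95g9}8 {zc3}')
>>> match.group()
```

'{q8mto}'

`re.search` tries every starting position until one works.
The match spans [4:11] → '{q8mto}'.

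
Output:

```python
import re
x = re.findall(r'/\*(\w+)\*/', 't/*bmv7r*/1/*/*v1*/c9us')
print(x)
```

Walking the string: at [1:10] match '/*bmv7r*/', group 1 = 'bmv7r'; at [13:19] match '/*v1*/', group 1 = 'v1'.
One capturing group, so `findall` returns just the captured substring from each match — 2 in all.

['bmv7r', 'v1']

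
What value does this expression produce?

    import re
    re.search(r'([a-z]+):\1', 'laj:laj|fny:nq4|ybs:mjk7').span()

`\1` is not a pattern — it's the concrete string captured by group 1, re-applied verbatim.
`search` walks the string left to right and returns the first match it finds.
The match spans [0:7] → 'laj:laj'.
Captured: group 1 = 'laj'.

(0, 7)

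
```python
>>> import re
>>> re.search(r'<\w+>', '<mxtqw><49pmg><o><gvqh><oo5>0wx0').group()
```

'<mxtqw>'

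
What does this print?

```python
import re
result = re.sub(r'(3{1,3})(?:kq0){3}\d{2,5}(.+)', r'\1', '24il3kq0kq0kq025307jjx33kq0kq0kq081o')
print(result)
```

Each match is replaced using the text its own group 1 captured.

24il3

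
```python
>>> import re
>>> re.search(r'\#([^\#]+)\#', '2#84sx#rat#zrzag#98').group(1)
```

'84sx'

`re.search` scans for the first position where the pattern succeeds.
The match spans [1:7] → '#84sx#'.
Captured: group 1 = '84sx'.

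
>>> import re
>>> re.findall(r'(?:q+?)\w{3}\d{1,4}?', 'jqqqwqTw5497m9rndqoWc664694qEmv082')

Pattern: one or more of a literal 'q' (lazy) (non-capturing group); then exactly 3 of a word character, then 1 to 4 of a digit (lazy).
Walking the string: at [5:10] → 'qTw54'; at [17:22] → 'qoWc6'; at [27:32] → 'qEmv0'.
`findall` yields the raw match text (3 of them) because the pattern has no groups.

['qTw54', 'qoWc6', 'qEmv0']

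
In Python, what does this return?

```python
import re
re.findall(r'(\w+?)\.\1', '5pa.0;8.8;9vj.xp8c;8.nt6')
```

['8']

The backreference `\1` re-matches whatever the first group consumed, character for character.
With a single group, `findall` returns only what that group captured — 1 item.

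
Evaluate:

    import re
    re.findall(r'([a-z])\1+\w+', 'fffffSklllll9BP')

['f']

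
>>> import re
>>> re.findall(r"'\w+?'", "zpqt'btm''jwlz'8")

Since nothing is captured, `findall` lists the 2 matched substrings directly.

["'btm'", "'jwlz'"]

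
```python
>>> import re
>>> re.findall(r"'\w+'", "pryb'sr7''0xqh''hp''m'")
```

Matches: at [4:9] → "'sr7'"; at [9:15] → "'0xqh'"; at [15:19] → "'hp'"; at [19:22] → "'m'".
Since nothing is captured, `findall` lists the 4 matched substrings directly.

["'sr7'", "'0xqh'", "'hp'", "'m'"]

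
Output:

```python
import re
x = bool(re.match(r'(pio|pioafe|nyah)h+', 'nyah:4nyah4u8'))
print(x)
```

False

With `match`, the pattern is implicitly anchored at the beginning.
Here the string doesn't start with a match, so the call returns None, and `bool(None)` is False.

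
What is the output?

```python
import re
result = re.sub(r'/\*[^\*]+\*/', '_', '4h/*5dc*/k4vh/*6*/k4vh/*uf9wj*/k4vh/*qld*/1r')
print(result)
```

4h_k4vh_k4vh_k4vh_1r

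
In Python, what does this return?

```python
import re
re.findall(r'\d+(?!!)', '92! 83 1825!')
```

The negative lookaround is zero-width — it rules out positions where the adjacent text would match, without consuming anything.
Walking the string: at [0:1] → '9'; at [4:6] → '83'; at [7:10] → '182'.
With no groups in the pattern, `findall` gives back each whole match — 3 here.

['9', '83', '182']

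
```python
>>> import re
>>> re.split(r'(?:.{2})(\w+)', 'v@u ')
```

This matches exactly 2 of any character (non-capturing group); then one or more of a word character (captured).
Matches to split on: at [0:3] → 'v@u'.
With a capturing group present, the delimiter's captured portion is kept in the result list.

['', 'u', ' ']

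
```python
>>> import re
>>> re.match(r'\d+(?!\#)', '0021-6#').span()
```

(0, 4)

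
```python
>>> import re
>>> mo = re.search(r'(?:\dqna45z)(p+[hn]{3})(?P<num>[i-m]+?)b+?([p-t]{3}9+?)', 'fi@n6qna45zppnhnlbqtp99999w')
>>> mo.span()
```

(4, 22)

The pattern matches a digit, then the literal 'qna', then the literal '45z' (non-capturing group); then one or more of a literal 'p', then exactly 3 of one of [hn] (captured); then one or more of a character in [i-m] (lazy) (captured as 'num'); then one or more of a literal 'b' (lazy); then exactly 3 of a character in [p-t], then one or more of a literal '9' (lazy) (captured).
Because the quantifier is non-greedy, it stops expanding at the earliest point where the rest of the pattern can succeed.
`re.search` tries every starting position until one works.
The match spans [4:22] → '6qna45zppnhnlbqtp9'.
Captured: group 1 = 'ppnhn', group 2 = 'l', group 3 = 'qtp9'.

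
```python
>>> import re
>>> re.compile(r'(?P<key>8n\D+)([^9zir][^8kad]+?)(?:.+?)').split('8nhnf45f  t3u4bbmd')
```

This matches the literal '8n', then one or more of a non-digit (captured as 'key'); then any character except [9zir], then one or more of any character except [8kad] (lazy) (captured); then one or more of any character (lazy) (non-capturing group).
With the lazy modifier that quantifier settles for the fewest repetitions that let the rest of the pattern succeed (the atoms after it are unaffected and can still be greedy).
Matches to split on: at [0:8] → '8nhnf45f'.
The group in the pattern means `split` returns the separators' captures alongside the pieces.

['', '8nhnf', '45', '  t3u4bbmd']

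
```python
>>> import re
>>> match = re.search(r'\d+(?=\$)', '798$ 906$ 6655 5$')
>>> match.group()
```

Because the assertion is zero-width, the text it checks is not consumed and won't appear in the result.
`search` walks the string left to right and returns the first match it finds.
The match spans [0:3] → '798'.

'798'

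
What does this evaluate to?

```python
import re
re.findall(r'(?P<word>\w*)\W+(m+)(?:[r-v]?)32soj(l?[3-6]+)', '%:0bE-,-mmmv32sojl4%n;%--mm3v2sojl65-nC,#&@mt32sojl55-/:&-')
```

This matches zero or more of a word character (captured as 'word'); then one or more of a non-word character; then one or more of a literal 'm' (captured); then optionally a character in [r-v] (non-capturing group); then the literal '32s', then the literal 'oj'; then optionally a literal 'l', then one or more of a character in [3-6] (captured).
Walking the string: at [2:19] match '0bE-,-mmmv32sojl4', groups = ('0bE', 'mmm', 'l4'); at [37:53] match 'nC,#&@mt32sojl55', groups = ('nC', 'm', 'l55').
3 groups means each result is a tuple of 3 captured strings — 2 here.

[('0bE', 'mmm', 'l4'), ('nC', 'm', 'l55')]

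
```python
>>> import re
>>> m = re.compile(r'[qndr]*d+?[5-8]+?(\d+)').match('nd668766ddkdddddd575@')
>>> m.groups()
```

('68766',)

This matches zero or more of one of [qndr], then one or more of a literal 'd' (lazy); then one or more of a character in [5-8] (lazy); then one or more of a digit (captured).
A `+?`/`*?`/`{m,n}?` starts at its minimum and grows only as far as needed for what follows to match.
With `match`, the pattern is implicitly anchored at the beginning.
The match spans [0:8] → 'nd668766'.
Captured: group 1 = '68766'.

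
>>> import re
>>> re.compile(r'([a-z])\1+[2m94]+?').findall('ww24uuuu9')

['w', 'u']

After group 1 captures some text, `\1` only succeeds where that same text appears again.
Matches: at [0:3] match 'ww2', group 1 = 'w'; at [4:9] match 'uuuu9', group 1 = 'u'.
Because there's exactly one group, `findall` drops the full match and keeps group 1 from each hit.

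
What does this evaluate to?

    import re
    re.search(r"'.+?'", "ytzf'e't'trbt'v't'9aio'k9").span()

(4, 7)

Lazy quantifiers expand one character at a time until the remainder of the pattern can match.
The match spans [4:7] → "'e'".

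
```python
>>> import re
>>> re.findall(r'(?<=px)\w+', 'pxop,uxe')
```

['op']

Lookahead/lookbehind check context without consuming it, so the matched span excludes the asserted characters.
Scanning left to right: at [2:4] → 'op'.
With no groups in the pattern, `findall` gives back each whole match — 1 here.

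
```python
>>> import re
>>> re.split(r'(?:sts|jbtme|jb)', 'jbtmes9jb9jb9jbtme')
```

The regex engine tests alternatives in the order written; an earlier branch that matches wins even if a later one would match more.
Matches to split on: at [0:5] → 'jbtme'; at [7:9] → 'jb'; at [10:12] → 'jb'; at [13:18] → 'jbtme'.
The string is cut at each match, leaving 5 pieces.

['', 's9', '9', '9', '']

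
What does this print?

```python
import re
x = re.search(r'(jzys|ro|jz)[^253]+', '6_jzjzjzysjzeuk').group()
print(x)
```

jzjzjzysjzeuk

Unlike `match`, `search` isn't anchored — it looks for the pattern anywhere in the string.
The match spans [2:15] → 'jzjzjzysjzeuk'.
Captured: group 1 = 'jz'.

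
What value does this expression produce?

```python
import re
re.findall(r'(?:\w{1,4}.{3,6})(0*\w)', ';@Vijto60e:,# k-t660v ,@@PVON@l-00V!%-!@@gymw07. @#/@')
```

The pattern matches 1 to 4 of a word character, then 3 to 6 of any character (non-capturing group); then zero or more of the literal '0', then a word character (captured).
Because there's exactly one group, `findall` drops the full match and keeps group 1 from each hit.

['e', 'v', 'V', '7']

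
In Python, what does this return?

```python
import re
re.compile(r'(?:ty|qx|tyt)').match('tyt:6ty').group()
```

Branches in `(...|...)` are attempted left-to-right; the first branch that allows the whole pattern to succeed is taken.
`re.match` won't scan ahead — the pattern has to work from the very first character.
The match spans [0:2] → 'ty'.

'ty'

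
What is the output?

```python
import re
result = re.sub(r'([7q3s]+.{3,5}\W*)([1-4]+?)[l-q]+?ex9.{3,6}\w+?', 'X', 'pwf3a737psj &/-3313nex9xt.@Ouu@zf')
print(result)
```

pwf3aX@zf

This matches one or more of one of [7q3s], then 3 to 5 of any character, then zero or more of a non-word character (captured); then one or more of a character in [1-4] (lazy) (captured); then one or more of a character in [l-q] (lazy); then the literal 'ex9', then 3 to 6 of any character, then one or more of a word character (lazy).
Every occurrence is swapped for 'X'.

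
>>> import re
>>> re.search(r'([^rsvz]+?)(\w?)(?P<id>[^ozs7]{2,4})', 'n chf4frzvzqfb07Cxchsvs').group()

Pattern: one or more of any character except [rsvz] (lazy) (captured); then optionally a word character (captured); then 2 to 4 of any character except [ozs7] (captured as 'id').
The match spans [0:5] → 'n chf'.

'n chf'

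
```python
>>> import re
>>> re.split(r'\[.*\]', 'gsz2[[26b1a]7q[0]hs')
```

['gsz2', 'hs']

Matches to split on: at [4:17] → '[[26b1a]7q[0]'.
`split` removes every match and returns the 2 fragments in between.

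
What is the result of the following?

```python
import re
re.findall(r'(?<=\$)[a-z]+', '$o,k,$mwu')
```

The `(?=…)`/`(?<=…)` assertion just peeks at neighbouring text; it doesn't advance the match position.
No capturing groups, so `findall` returns the 2 full match strings.

['o', 'mwu']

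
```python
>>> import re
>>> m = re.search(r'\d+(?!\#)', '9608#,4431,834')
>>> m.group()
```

'960'

The negative lookahead/lookbehind blocks any match where the forbidden context is present.
Unlike `match`, `search` isn't anchored — it looks for the pattern anywhere in the string.
The match spans [0:3] → '960'.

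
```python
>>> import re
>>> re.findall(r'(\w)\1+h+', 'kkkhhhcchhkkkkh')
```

After group 1 captures some text, `\1` only succeeds where that same text appears again.
Walking the string: at [0:6] match 'kkkhhh', group 1 = 'k'; at [6:10] match 'cchh', group 1 = 'c'; at [10:15] match 'kkkkh', group 1 = 'k'.
With a single group, `findall` returns only what that group captured — 3 items.

['k', 'c', 'k']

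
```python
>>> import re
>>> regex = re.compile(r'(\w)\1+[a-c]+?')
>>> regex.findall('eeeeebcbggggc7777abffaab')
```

['e', 'g', '7', 'f']

`\1` has to match the exact text group 1 already captured.
Walking the string: at [0:6] match 'eeeeeb', group 1 = 'e'; at [8:13] match 'ggggc', group 1 = 'g'; at [13:18] match '7777a', group 1 = '7'; at [19:22] match 'ffa', group 1 = 'f'.
One capturing group, so `findall` returns just the captured substring from each match — 4 in all.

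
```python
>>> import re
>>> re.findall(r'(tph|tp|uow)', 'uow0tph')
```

Alternation isn't longest-match — the leftmost alternative that fits at this position is chosen.
Walking the string: at [0:3] match 'uow', group 1 = 'uow'; at [4:7] match 'tph', group 1 = 'tph'.
`findall` collects group 1 from each match (2 total).

['uow', 'tph']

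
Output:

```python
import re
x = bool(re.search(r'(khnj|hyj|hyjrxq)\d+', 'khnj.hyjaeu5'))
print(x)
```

False

Here no position works, so the call returns None, and `bool(None)` is False.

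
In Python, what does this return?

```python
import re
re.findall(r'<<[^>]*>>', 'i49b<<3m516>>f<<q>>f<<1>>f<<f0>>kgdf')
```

Scanning left to right: at [4:13] → '<<3m516>>'; at [14:19] → '<<q>>'; at [20:25] → '<<1>>'; at [26:32] → '<<f0>>'.
Since nothing is captured, `findall` lists the 4 matched substrings directly.

['<<3m516>>', '<<q>>', '<<1>>', '<<f0>>']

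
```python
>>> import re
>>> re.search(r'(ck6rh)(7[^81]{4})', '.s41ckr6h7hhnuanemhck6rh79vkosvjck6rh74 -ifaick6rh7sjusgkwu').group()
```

'ck6rh79vko'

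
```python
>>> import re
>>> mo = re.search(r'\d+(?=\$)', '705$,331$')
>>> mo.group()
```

'705'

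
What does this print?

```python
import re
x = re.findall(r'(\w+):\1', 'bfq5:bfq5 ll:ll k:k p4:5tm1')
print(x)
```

['bfq5', 'll', 'k']

After group 1 captures some text, `\1` only succeeds where that same text appears again.
Matches: at [0:9] match 'bfq5:bfq5', group 1 = 'bfq5'; at [10:15] match 'll:ll', group 1 = 'll'; at [16:19] match 'k:k', group 1 = 'k'.
With a single group, `findall` returns only what that group captured — 3 items.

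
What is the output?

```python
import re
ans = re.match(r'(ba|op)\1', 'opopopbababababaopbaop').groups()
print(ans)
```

After group 1 captures some text, `\1` only succeeds where that same text appears again.
`match` is anchored at position 0; if the pattern doesn't fit there, it returns None.
The match spans [0:4] → 'opop'.
Captured: group 1 = 'op'.

('op',)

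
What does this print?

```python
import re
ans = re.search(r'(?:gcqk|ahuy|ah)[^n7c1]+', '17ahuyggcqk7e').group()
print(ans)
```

The match spans [2:8] → 'ahuygg'.

ahuygg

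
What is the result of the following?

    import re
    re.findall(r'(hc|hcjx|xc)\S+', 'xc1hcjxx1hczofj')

Because there's exactly one group, `findall` drops the full match and keeps group 1 from the one hit.

['xc']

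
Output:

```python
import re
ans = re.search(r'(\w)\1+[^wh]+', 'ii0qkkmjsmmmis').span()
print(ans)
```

(0, 14)

`\1` has to match the exact text group 1 already captured.
The match spans [0:14] → 'ii0qkkmjsmmmis'.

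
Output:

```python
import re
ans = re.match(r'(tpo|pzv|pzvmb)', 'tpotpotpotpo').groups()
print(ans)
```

('tpo',)

`match` is anchored at position 0; if the pattern doesn't fit there, it returns None.
The match spans [0:3] → 'tpo'.
Captured: group 1 = 'tpo'.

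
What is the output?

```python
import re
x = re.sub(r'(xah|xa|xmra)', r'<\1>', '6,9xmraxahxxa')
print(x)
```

Branches in `(...|...)` are attempted left-to-right; the first branch that allows the whole pattern to succeed is taken.
`\1` in the replacement pulls in group 1's text for each match.

6,9<xmra><xah>x<xa>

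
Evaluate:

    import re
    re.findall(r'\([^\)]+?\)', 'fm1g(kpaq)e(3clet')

['(kpaq)']

Matches: at [4:10] → '(kpaq)'.
With no groups in the pattern, `findall` gives back each whole match — 1 here.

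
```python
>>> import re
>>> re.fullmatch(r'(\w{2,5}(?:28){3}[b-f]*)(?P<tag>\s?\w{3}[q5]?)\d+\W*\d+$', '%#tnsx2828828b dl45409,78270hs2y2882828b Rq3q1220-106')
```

None

Pattern: 2 to 5 of a word character, then the literal '28' repeated 3 times, then zero or more of a character in [b-f] (captured); then optionally whitespace, then exactly 3 of a word character, then optionally one of [q5] (captured as 'tag'); then one or more of a digit, then zero or more of a non-word character, then one or more of a digit; then anchored at the end.
`fullmatch` succeeds only if the pattern covers the string from start to end.
Here the string isn't matched end-to-end, so the call returns None.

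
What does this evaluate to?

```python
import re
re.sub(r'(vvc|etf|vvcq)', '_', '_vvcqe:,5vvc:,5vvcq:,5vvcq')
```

'__qe:,5_:,5_q:,5_q'

Alternation isn't longest-match — the leftmost alternative that fits at this position is chosen.
Matches: at [1:4] → 'vvc'; at [9:12] → 'vvc'; at [15:18] → 'vvc'; at [22:25] → 'vvc'.
`sub` substitutes '_' at each match site.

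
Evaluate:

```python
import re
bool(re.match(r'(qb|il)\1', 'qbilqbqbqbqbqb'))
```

False

`\1` has to match the exact text group 1 already captured.
`re.match` only tries the pattern at the start of the string.
Here the pattern fails at index 0, so the call returns None, and `bool(None)` is False.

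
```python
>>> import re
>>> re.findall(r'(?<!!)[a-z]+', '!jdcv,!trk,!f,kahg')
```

['dcv', 'rk', 'kahg']

`(?!…)`/`(?<!…)` only lets a position through if the neighbouring text does NOT match; no characters are consumed.
Walking the string: at [2:5] → 'dcv'; at [8:10] → 'rk'; at [14:18] → 'kahg'.
No capturing groups, so `findall` returns the 3 full match strings.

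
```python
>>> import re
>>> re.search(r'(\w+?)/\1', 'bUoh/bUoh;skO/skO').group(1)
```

'bUoh'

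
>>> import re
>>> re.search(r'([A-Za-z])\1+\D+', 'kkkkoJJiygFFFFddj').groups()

A backreference is literal: `\1` must see the identical characters the first group matched.
`re.search` scans for the first position where the pattern succeeds.
The match spans [0:17] → 'kkkkoJJiygFFFFddj'.
Captured: group 1 = 'k'.

('k',)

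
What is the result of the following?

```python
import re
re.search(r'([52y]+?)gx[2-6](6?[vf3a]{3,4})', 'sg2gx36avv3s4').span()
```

The pattern matches one or more of one of [52y] (lazy) (captured); then the literal 'gx', then a character in [2-6]; then optionally a literal '6', then 3 to 4 of one of [vf3a] (captured).
`search` walks the string left to right and returns the first match it finds.
The match spans [2:11] → '2gx36avv3'.
Captured: group 1 = '2', group 2 = '6avv3'.

(2, 11)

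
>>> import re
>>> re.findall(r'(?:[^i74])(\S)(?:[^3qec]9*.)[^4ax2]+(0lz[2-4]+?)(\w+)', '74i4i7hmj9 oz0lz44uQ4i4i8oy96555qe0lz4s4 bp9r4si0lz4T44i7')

Pattern: any character except [i74] (non-capturing group); then a non-whitespace character (captured); then any character except [3qec], then zero or more of a literal '9', then any character (non-capturing group); then one or more of any character except [4ax2]; then the literal '0lz', then one or more of a character in [2-4] (lazy) (captured); then one or more of a word character (captured).
Multiple groups make `findall` return tuples — one 3-tuple for each match.

[('m', '0lz4', '4uQ4i4i8oy96555qe0lz4s4'), ('9', '0lz4', 'T44i7')]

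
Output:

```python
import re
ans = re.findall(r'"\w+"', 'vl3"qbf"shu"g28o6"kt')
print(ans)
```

['"qbf"', '"g28o6"']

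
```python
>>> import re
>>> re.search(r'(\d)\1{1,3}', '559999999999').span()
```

(0, 2)

A backreference is literal: `\1` must see the identical characters the first group matched.
The match spans [0:2] → '55'.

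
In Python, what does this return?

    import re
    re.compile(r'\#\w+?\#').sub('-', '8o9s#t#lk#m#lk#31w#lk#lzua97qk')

Matches: at [4:7] → '#t#'; at [9:12] → '#m#'; at [14:19] → '#31w#'.
Every occurrence is swapped for '-'.

'8o9s-lk-lk-lk#lzua97qk'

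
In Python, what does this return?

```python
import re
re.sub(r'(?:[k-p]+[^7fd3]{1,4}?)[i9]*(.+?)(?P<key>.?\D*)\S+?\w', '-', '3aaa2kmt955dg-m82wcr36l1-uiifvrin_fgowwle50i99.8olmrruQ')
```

'3aaa2-wcr36-i99.8-'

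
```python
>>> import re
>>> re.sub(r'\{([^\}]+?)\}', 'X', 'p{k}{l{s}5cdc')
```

`sub` substitutes 'X' at each match site.

'pXX5cdc'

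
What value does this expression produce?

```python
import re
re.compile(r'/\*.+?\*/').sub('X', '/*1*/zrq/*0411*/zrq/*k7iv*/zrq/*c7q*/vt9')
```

Matches: at [0:5] → '/*1*/'; at [8:16] → '/*0411*/'; at [19:27] → '/*k7iv*/'; at [30:37] → '/*c7q*/'.
`sub` substitutes 'X' at each match site.

'XzrqXzrqXzrqXvt9'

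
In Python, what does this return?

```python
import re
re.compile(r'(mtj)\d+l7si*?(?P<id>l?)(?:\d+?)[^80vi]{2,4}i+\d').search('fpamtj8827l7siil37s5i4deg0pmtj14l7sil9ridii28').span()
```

The match spans [3:22] → 'mtj8827l7siil37s5i4'.

(3, 22)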